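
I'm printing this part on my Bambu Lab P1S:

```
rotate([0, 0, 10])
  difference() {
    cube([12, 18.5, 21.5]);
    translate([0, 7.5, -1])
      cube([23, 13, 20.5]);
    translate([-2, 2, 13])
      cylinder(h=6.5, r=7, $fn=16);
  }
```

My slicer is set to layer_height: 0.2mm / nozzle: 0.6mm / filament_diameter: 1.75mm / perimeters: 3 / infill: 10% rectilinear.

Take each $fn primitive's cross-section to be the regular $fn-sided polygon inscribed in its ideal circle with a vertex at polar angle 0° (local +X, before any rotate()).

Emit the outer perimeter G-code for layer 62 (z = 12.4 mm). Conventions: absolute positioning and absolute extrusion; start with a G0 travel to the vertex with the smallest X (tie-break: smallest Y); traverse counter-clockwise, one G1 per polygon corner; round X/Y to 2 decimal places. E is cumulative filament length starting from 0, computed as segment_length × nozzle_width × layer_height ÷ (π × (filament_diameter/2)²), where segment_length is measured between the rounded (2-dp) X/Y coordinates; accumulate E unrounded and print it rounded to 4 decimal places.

G0 X-1.30 Y7.39 Z12.40
G1 X0.00 Y0.00 E0.3743
G1 X11.82 Y2.08 E0.9731
G1 X10.52 Y9.47 E1.3475
G1 X-1.30 Y7.39 E1.9462

At z = 12.4 mm: the cube (footprint 12×18.5) is included at this height; the cube at (0, 7.5) (footprint 23×13) is included at this height; the cylinder at (-2, 2) is absent (z outside [13, 19.5]); After the difference (first − rest): starting from the 12×18.5 cube, the 23×13 cube at (0, 7.5) partially overlaps it — only the 132.00 mm² overlap (of its 299.00 mm²) is removed, clipping the outline — 1 connected region; (whole slice rotated 10° about Z — lengths, areas and connectivity unchanged). The outline is a single polygon with 4 vertices. Extrusion per mm of travel: 0.6 × 0.2 / (π × 0.875²) = 0.049890. Accumulating E over each segment gives final E = 1.9462.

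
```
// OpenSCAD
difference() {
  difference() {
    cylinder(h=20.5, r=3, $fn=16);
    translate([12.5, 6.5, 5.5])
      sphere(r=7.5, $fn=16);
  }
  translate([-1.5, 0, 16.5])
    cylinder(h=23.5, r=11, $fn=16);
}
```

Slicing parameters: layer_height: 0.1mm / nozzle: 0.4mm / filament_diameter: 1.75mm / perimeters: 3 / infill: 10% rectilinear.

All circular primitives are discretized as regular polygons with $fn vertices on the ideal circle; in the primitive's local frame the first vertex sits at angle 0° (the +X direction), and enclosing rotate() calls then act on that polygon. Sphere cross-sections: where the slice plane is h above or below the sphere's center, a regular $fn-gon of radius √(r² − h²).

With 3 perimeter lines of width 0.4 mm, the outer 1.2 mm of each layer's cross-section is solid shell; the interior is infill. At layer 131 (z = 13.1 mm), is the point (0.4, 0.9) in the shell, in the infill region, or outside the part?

At z = 13.1 mm: the r=3 cylinder contributes a regular 16-gon of circumradius 3; the sphere at (12.5, 6.5) does not reach this height (|z−center|=7.600 > r=7.5); After the difference (first − rest): none of the subtracted shapes is present at this height, so the r=3 cylinder is unchanged — 1 connected region; the cylinder at (-1.5, 0) is not intersected at this z (z outside [16.5, 40]); Taking the first minus the rest: none of the subtracted shapes is present at this height, so the result so far is unchanged — 1 connected region. Overall, the cross-section is a single solid region. The nearest boundary edge runs (2.12, 2.12)→(1.15, 2.77); distance from the point to it = 1.97 mm. The point is inside the cross-section and 1.97 mm from the nearest boundary — more than the 1.2 mm shell width (3 × 0.4), so it's in the infill interior.

infill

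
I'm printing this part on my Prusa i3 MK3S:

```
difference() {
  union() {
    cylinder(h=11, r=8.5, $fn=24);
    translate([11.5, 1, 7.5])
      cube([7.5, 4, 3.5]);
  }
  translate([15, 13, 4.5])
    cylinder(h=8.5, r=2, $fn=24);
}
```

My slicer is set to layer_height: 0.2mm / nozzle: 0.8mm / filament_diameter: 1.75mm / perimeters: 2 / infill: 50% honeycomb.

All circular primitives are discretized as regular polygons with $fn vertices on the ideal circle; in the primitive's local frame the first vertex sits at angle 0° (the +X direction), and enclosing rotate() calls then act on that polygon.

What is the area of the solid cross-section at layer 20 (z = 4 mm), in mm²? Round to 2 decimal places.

At z = 4 mm: the cylinder: section is a regular 24-gon, circumradius r=8.5 (area = (24/2)·8.500²·sin(360°/24) = 224.40 mm²); the cube at (11.5, 1) is absent (z outside [7.5, 11]); Taking the union: only the r=8.5 cylinder is present, so the union is just that shape — area = 224.40 mm²; the cylinder at (15, 13) does not reach this height (z outside [4.5, 13]); Subtracting the remaining from the first: none of the subtracted shapes is present at this height, so that combined region is unchanged — area = 224.40 mm². Overall, the cross-section is a single solid region. Net area = 224.40 mm².

224.40 mm²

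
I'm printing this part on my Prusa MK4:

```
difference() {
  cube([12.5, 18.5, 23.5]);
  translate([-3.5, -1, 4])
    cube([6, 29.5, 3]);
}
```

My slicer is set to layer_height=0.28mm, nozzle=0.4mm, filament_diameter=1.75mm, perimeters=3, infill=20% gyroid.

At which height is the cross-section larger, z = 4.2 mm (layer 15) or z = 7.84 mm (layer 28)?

layer 28 (z = 7.84 mm)

Layer 15 (z = 4.2): the cube is present — its section is the full 12.5×18.5 rectangle (area 231.25 mm²); the cube at (-3.5, -1) is present — its section is the full 6×29.5 rectangle (area 177.00 mm²); Taking the first minus the rest: starting from the 12.5×18.5 cube (231.25 mm²), the 6×29.5 cube at (-3.5, -1) partially overlaps it — only the 46.25 mm² overlap (of its 177.00 mm²) is removed, clipping the outline — area = 185.00 mm². So its area = 185.00 mm². Layer 28 (z = 7.84): the 12.5×18.5 cube contributes its full rectangle (area 231.25 mm²); the cube at (-3.5, -1) is absent (z outside [4, 7]); After the difference (first − rest): none of the subtracted shapes is present at this height, so the 12.5×18.5 cube is unchanged — area = 231.25 mm². So its area = 231.25 mm². Layer 28 is larger (231.25 vs 185.00 mm²).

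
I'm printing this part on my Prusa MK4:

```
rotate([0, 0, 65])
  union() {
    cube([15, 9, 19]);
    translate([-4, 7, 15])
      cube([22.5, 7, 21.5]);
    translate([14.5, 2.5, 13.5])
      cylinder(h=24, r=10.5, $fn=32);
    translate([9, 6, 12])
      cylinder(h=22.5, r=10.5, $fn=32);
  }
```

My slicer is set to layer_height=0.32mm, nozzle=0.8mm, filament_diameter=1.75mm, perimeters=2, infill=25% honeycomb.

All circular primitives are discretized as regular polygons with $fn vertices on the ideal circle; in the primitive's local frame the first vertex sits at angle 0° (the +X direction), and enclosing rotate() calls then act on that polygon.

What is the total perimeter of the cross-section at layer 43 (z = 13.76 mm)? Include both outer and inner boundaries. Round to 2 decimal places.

79.45 mm

At z = 13.76 mm: the cube (footprint 15×9) is included at this height (perimeter 48.00 mm); the cube at (-4, 7) is not intersected at this z (z outside [15, 36.5]); the r=10.5 cylinder at (14.5, 2.5) gives a regular 32-gon of circumradius 10.5 (constant along its height) (perimeter = 2·32·10.500·sin(180°/32) = 65.87 mm); the r=10.5 cylinder at (9, 6) contributes a regular 32-gon of circumradius 10.5 (perimeter = 2·32·10.500·sin(180°/32) = 65.87 mm); Combining (union): the regions partially overlap (shared area 344.80 mm²), so the edge portions inside another operand are dropped and the merged outline is re-measured after clipping — boundary = 79.45 mm; (rotated 65° about Z; rotation is an isometry so areas/perimeters/island counts are preserved). Overall, the cross-section is a single solid region. Total boundary length (outer) = 79.45 mm.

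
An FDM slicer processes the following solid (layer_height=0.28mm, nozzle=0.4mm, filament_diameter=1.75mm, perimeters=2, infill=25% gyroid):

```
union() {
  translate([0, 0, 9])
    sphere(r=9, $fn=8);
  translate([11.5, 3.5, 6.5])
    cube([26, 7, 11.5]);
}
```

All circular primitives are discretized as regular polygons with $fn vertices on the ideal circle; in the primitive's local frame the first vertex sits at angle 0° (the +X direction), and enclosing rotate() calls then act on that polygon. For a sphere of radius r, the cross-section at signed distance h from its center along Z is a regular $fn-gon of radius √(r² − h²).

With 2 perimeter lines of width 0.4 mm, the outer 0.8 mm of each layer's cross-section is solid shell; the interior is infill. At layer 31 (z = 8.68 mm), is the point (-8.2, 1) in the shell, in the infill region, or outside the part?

At z = 8.68 mm: the sphere: section is a regular 8-gon, circumradius = √(r²−h²) = √(9²−0.32²) = 8.994; the 26×7 cube at (11.5, 3.5) contributes its full rectangle; Taking the union: the 2 present regions are separate (no shared area or edge), so areas and boundary lengths simply add and each stays a separate island — 2 connected regions. Overall, the cross-section has 2 separate islands. The nearest boundary edge runs (-8.99, 0.00)→(-6.36, 6.36); distance from the point to it = 0.35 mm. (Shell/infill is judged within the island containing the point — the largest one.) The point is inside the cross-section, 0.35 mm from the nearest boundary — within the 0.8 mm shell band (2 × 0.4).

shell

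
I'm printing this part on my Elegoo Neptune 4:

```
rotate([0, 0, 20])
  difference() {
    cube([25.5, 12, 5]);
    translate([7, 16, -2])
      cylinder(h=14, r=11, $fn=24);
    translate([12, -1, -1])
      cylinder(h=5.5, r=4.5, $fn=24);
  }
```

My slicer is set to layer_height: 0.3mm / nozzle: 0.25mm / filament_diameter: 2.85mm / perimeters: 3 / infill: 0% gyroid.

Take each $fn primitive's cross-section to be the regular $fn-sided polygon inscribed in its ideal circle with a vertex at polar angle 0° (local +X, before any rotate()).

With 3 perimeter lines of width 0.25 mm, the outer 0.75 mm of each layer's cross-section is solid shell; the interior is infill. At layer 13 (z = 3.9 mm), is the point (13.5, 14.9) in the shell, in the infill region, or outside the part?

infill

At z = 3.9 mm: the cube is present — its section is the full 25.5×12 rectangle; the r=11 cylinder at (7, 16) gives a regular 24-gon of circumradius 11 (constant along its height); the cylinder at (12, -1): section is a regular 24-gon, circumradius r=4.5; Taking the first minus the rest: starting from the 25.5×12 cube, the r=11 cylinder at (7, 16) partially overlaps it — only the 94.13 mm² overlap (of its 375.81 mm²) is removed, clipping the outline; the r=4.5 cylinder at (12, -1) partially overlaps it — only the 22.58 mm² overlap (of its 62.89 mm²) is removed, clipping the outline — 1 connected region; (whole slice rotated 20° about Z — lengths, areas and connectivity unchanged). Overall, the cross-section is a single solid region. Undo the 20° rotation: the query point maps to (17.782, 9.384) in the un-rotated model frame. The nearest boundary edge runs (14.78, 8.22)→(16.53, 10.50); distance from the point to it = 1.68 mm. The point is inside the cross-section and 1.68 mm from the nearest boundary — more than the 0.75 mm shell width (3 × 0.25), so it's in the infill interior.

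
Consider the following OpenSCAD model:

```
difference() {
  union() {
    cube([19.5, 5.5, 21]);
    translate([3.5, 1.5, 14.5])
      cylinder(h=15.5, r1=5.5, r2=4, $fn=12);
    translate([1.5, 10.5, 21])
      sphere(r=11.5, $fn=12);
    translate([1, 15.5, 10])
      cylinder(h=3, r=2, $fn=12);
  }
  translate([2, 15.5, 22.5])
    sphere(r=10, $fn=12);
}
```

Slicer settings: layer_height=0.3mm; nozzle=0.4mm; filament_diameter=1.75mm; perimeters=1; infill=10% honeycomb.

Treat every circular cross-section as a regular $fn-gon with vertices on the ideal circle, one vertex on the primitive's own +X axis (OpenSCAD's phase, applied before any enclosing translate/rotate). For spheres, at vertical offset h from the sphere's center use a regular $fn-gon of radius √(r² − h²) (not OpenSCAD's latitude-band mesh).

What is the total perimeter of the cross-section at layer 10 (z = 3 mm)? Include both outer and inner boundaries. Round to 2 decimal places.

At z = 3 mm: the cube (footprint 19.5×5.5) is included at this height (perimeter 50.00 mm); the cone at (3.5, 1.5) is not intersected at this z (z outside [14.5, 30]); the sphere at (1.5, 10.5) is absent (|z−center|=18.000 > r=11.5); the cylinder at (1, 15.5) does not reach this height (z outside [10, 13]); Merging all regions: only the 19.5×5.5 cube is present, so the union is just that shape — boundary = 50.00 mm; the sphere at (2, 15.5) does not reach this height (|z−center|=19.500 > r=10); Subtracting the remaining from the first: none of the subtracted shapes is present at this height, so the result so far is unchanged — boundary = 50.00 mm. Overall, the cross-section is a single solid region. Total boundary length (outer) = 50.00 mm.

50.00 mm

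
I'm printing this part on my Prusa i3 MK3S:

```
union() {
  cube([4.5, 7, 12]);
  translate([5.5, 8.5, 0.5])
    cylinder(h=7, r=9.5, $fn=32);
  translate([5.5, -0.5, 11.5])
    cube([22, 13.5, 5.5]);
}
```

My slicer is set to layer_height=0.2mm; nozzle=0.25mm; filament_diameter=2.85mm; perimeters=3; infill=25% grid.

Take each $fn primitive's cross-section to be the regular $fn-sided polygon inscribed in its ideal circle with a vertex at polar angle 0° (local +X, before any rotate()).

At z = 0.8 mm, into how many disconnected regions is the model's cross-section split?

1

At z = 0.8 mm: the cube (footprint 4.5×7) is included at this height; the r=9.5 cylinder at (5.5, 8.5) contributes a regular 32-gon of circumradius 9.5; the cube at (5.5, -0.5) does not reach this height (z outside [11.5, 17]); Taking the union: the regions partially overlap (shared area 31.01 mm²), so overlapping operands fuse into one piece — 1 connected region. The result has 1 disconnected region.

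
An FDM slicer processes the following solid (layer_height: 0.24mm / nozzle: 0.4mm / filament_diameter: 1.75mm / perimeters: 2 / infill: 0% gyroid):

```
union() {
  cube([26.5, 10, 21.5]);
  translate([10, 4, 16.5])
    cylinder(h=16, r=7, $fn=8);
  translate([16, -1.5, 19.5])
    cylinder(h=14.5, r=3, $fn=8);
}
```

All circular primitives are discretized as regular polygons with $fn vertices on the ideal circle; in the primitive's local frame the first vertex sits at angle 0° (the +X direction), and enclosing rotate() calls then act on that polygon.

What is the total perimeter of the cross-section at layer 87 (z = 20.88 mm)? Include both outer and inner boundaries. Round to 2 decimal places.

79.98 mm

At z = 20.88 mm: the 26.5×10 cube contributes its full rectangle (perimeter 73.00 mm); the cylinder at (10, 4): section is a regular 8-gon, circumradius r=7 (perimeter = 2·8·7.000·sin(180°/8) = 42.86 mm); the r=3 cylinder at (16, -1.5) gives a regular 8-gon of circumradius 3 (constant along its height) (perimeter = 2·8·3.000·sin(180°/8) = 18.37 mm); Combining (union): the regions partially overlap (shared area 123.26 mm²), so the edge portions inside another operand are dropped and the merged outline is re-measured after clipping — boundary = 79.98 mm. Overall, the cross-section is a single solid region. Total boundary length (outer) = 79.98 mm.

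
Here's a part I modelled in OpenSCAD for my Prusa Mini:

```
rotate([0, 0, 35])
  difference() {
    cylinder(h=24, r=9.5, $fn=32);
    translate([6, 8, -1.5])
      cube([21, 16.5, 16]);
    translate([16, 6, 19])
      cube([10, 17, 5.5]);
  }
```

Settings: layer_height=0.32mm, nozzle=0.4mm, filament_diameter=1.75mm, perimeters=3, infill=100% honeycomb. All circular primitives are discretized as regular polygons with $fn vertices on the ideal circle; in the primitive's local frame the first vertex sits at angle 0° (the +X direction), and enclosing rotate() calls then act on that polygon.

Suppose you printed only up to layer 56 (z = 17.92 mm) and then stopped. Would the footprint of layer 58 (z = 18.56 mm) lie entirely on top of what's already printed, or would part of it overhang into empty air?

entirely on top

Compare the two slices. At z = 17.92: the cylinder: section is a regular 32-gon, circumradius r=9.5 (area = (32/2)·9.500²·sin(360°/32) = 281.71 mm²); the cube at (6, 8) is absent (z outside [-1.5, 14.5]); the cube at (16, 6) is not intersected at this z (z outside [19, 24.5]); Subtracting the remaining from the first: none of the subtracted shapes is present at this height, so the r=9.5 cylinder is unchanged — area = 281.71 mm²; (rotated 35° about Z; rotation is an isometry so areas/perimeters/island counts are preserved). At z = 18.56: the r=9.5 cylinder gives a regular 32-gon of circumradius 9.5 (constant along its height) (area = (32/2)·9.500²·sin(360°/32) = 281.71 mm²); the cube at (6, 8) does not reach this height (z outside [-1.5, 14.5]); the cube at (16, 6) does not reach this height (z outside [19, 24.5]); Subtracting the remaining from the first: none of the subtracted shapes is present at this height, so the r=9.5 cylinder is unchanged — area = 281.71 mm²; (whole slice rotated 35° about Z — lengths, areas and connectivity unchanged). Checking containment: the cross-section at z = 18.56 is a subset of the cross-section at z = 17.92.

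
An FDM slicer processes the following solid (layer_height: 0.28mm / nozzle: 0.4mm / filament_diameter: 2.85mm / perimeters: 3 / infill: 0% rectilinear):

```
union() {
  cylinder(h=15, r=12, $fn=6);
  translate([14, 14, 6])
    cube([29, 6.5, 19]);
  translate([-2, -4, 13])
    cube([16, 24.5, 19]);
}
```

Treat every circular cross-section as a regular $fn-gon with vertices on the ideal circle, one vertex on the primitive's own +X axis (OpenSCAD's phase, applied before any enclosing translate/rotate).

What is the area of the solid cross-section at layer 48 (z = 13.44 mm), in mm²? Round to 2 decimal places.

At z = 13.44 mm: the cylinder: section is a regular 6-gon, circumradius r=12 (area = (6/2)·12.000²·sin(360°/6) = 374.12 mm²); the cube at (14, 14) (footprint 29×6.5) is included at this height (area 188.50 mm²); the cube at (-2, -4) (footprint 16×24.5) is included at this height (area 392.00 mm²); Merging all regions: the regions partially overlap — summed areas 954.62 mm² minus the doubly-counted overlap 165.70 mm² gives 788.93 mm² — area = 788.93 mm². Overall, the cross-section is a single solid region. Net area = 788.93 mm².

788.93 mm²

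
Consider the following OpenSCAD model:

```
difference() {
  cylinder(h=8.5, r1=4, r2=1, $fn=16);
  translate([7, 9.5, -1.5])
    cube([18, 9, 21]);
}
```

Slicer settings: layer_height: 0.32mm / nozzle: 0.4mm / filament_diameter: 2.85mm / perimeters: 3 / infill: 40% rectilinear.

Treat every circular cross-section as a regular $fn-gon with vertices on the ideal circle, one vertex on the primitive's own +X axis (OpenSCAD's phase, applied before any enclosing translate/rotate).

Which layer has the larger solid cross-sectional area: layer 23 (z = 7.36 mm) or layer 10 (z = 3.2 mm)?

Layer 23 (z = 7.36): the cone contributes a regular 16-gon of circumradius 1.402 (interpolated between r1=4 and r2=1 at t=0.866) (area = (16/2)·1.402²·sin(360°/16) = 6.02 mm²); the 18×9 cube at (7, 9.5) contributes its full rectangle (area 162.00 mm²); Subtracting the remaining from the first: starting from the cone (6.02 mm²), the 18×9 cube at (7, 9.5) misses the remaining region (no effect) — area = 6.02 mm². So its area = 6.02 mm². Layer 10 (z = 3.2): the cone: at t=0.376 of its height the radius interpolates to r₁+(r₂−r₁)t = 2.871, giving a regular 16-gon of that circumradius (area = (16/2)·2.871²·sin(360°/16) = 25.23 mm²); the cube at (7, 9.5) is present — its section is the full 18×9 rectangle (area 162.00 mm²); After the difference (first − rest): starting from the cone (25.23 mm²), the 18×9 cube at (7, 9.5) misses the remaining region (no effect) — area = 25.23 mm². So its area = 25.23 mm². Layer 10 is larger (25.23 vs 6.02 mm²).

layer 10 (z = 3.2 mm)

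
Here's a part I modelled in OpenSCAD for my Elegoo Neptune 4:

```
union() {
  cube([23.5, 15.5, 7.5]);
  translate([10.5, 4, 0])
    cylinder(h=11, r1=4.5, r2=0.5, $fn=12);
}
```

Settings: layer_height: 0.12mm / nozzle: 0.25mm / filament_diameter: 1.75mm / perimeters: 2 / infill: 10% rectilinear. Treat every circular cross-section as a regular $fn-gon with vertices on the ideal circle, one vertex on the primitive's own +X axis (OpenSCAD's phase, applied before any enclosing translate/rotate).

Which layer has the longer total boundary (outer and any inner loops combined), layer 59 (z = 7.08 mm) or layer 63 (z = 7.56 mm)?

layer 59 (z = 7.08 mm)

Layer 59 (z = 7.08): the cube (footprint 23.5×15.5) is included at this height (perimeter 78.00 mm); the cone at (10.5, 4) contributes a regular 12-gon of circumradius 1.925 (interpolated between r1=4.5 and r2=0.5 at t=0.644) (perimeter = 2·12·1.925·sin(180°/12) = 11.96 mm); Merging all regions: the cone at (10.5, 4) lies entirely inside the 23.5×15.5 cube, so the union is just the 23.5×15.5 cube — boundary = 78.00 mm. So its perimeter = 78.00 mm. Layer 63 (z = 7.56): the cube does not reach this height (z outside [0, 7.5]); the cone at (10.5, 4): at t=0.687 of its height the radius interpolates to r₁+(r₂−r₁)t = 1.751, giving a regular 12-gon of that circumradius (perimeter = 2·12·1.751·sin(180°/12) = 10.88 mm); Merging all regions: only the cone at (10.5, 4) is present, so the union is just that shape — boundary = 10.88 mm. So its perimeter = 10.88 mm. Layer 59 is larger (78.00 vs 10.88 mm).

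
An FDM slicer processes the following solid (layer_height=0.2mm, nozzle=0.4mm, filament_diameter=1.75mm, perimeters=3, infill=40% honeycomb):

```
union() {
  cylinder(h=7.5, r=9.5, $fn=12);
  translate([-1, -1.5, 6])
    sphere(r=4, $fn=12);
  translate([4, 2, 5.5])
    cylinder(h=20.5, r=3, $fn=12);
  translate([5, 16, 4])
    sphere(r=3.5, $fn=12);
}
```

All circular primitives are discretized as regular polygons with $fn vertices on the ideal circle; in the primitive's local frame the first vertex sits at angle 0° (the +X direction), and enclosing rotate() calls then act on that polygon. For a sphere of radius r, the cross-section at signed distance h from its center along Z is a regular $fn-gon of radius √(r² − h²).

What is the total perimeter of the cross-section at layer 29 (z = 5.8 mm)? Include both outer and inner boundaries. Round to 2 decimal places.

At z = 5.8 mm: the r=9.5 cylinder gives a regular 12-gon of circumradius 9.5 (constant along its height) (perimeter = 2·12·9.500·sin(180°/12) = 59.01 mm); the sphere at (-1, -1.5): section is a regular 12-gon, circumradius = √(r²−h²) = √(4²−0.2²) = 3.995 (perimeter = 2·12·3.995·sin(180°/12) = 24.82 mm); the r=3 cylinder at (4, 2) gives a regular 12-gon of circumradius 3 (constant along its height) (perimeter = 2·12·3.000·sin(180°/12) = 18.63 mm); the sphere at (5, 16): section is a regular 12-gon, circumradius = √(r²−h²) = √(3.5²−1.8²) = 3.002 (perimeter = 2·12·3.002·sin(180°/12) = 18.65 mm); Taking the union: the regions partially overlap (shared area 74.88 mm²), so the edge portions inside another operand are dropped and the merged outline is re-measured after clipping — boundary = 77.66 mm. Overall, the cross-section has 2 separate islands. Total boundary length (outer) = 77.66 mm.

77.66 mm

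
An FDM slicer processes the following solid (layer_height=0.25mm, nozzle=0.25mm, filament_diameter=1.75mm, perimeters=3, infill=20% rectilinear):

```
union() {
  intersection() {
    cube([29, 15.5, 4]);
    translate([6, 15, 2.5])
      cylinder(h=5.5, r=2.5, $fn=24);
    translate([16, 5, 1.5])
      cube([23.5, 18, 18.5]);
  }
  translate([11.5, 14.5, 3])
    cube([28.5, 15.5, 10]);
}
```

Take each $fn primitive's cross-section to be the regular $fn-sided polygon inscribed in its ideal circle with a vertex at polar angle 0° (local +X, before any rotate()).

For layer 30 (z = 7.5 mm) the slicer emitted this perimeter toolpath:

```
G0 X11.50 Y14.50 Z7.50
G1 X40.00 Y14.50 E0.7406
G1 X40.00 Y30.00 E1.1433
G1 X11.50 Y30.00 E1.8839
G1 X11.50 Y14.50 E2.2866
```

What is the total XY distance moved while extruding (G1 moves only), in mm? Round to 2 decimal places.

88.00 mm

Sum the Euclidean lengths of each G1 segment: total = 88.00 mm.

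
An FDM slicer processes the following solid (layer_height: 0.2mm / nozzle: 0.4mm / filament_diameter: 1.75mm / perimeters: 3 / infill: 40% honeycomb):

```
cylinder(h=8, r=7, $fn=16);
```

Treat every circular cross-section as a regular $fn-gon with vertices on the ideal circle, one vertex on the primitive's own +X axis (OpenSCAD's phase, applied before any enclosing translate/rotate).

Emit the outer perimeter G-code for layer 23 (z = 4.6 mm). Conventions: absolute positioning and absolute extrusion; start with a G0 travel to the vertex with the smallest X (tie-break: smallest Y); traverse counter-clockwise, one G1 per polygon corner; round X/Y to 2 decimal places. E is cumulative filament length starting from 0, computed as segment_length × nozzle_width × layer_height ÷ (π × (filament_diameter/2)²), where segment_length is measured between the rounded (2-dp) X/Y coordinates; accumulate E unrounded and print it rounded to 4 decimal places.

G0 X-7.00 Y0.00 Z4.60
G1 X-6.47 Y-2.68 E0.0909
G1 X-4.95 Y-4.95 E0.1817
G1 X-2.68 Y-6.47 E0.2726
G1 X0.00 Y-7.00 E0.3635
G1 X2.68 Y-6.47 E0.4543
G1 X4.95 Y-4.95 E0.5452
G1 X6.47 Y-2.68 E0.6360
G1 X7.00 Y0.00 E0.7269
G1 X6.47 Y2.68 E0.8178
G1 X4.95 Y4.95 E0.9086
G1 X2.68 Y6.47 E0.9995
G1 X0.00 Y7.00 E1.0904
G1 X-2.68 Y6.47 E1.1812
G1 X-4.95 Y4.95 E1.2721
G1 X-6.47 Y2.68 E1.3630
G1 X-7.00 Y0.00 E1.4538

At z = 4.6 mm: the r=7 cylinder gives a regular 16-gon of circumradius 7 (constant along its height). The outline is a single polygon with 16 vertices. Extrusion per mm of travel: 0.4 × 0.2 / (π × 0.875²) = 0.033260. Accumulating E over each segment gives final E = 1.4538.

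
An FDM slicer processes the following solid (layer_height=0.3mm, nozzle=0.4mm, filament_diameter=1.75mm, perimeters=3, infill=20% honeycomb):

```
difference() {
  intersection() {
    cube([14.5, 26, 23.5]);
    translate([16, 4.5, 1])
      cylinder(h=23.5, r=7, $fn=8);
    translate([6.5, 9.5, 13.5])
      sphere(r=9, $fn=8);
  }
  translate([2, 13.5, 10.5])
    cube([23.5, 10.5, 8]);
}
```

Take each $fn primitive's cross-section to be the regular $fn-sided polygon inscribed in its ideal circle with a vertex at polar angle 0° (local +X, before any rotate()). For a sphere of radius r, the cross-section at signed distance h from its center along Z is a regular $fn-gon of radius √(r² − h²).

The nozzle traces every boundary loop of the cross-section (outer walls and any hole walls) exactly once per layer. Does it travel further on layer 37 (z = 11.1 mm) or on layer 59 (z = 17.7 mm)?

Layer 37 (z = 11.1): the 14.5×26 cube contributes its full rectangle (perimeter 81.00 mm); the r=7 cylinder at (16, 4.5) gives a regular 8-gon of circumradius 7 (constant along its height) (perimeter = 2·8·7.000·sin(180°/8) = 42.86 mm); the r=9 sphere at (6.5, 9.5) contributes a regular 8-gon of circumradius √(9²−2.4²) = 8.674 (perimeter = 2·8·8.674·sin(180°/8) = 53.11 mm); Keeping only the common overlap: the r=7 cylinder at (16, 4.5) partially overlaps the 14.5×26 cube; clipping to the common part keeps 45.17 mm²; the r=9 sphere at (6.5, 9.5) partially overlaps the running intersection; clipping to the common part keeps 28.15 mm² — boundary = 22.34 mm; the cube at (2, 13.5) is present — its section is the full 23.5×10.5 rectangle (perimeter 68.00 mm); Subtracting the remaining from the first: starting from the result so far, the 23.5×10.5 cube at (2, 13.5) misses the remaining region (no effect) — boundary = 22.34 mm. So its perimeter = 22.34 mm. Layer 59 (z = 17.7): the cube (footprint 14.5×26) is included at this height (perimeter 81.00 mm); the cylinder at (16, 4.5): section is a regular 8-gon, circumradius r=7 (perimeter = 2·8·7.000·sin(180°/8) = 42.86 mm); the r=9 sphere at (6.5, 9.5) contributes a regular 8-gon of circumradius √(9²−4.2²) = 7.960 (perimeter = 2·8·7.960·sin(180°/8) = 48.74 mm); Taking the intersection: the r=7 cylinder at (16, 4.5) partially overlaps the 14.5×26 cube; clipping to the common part keeps 45.17 mm²; the r=9 sphere at (6.5, 9.5) partially overlaps the running intersection; clipping to the common part keeps 22.27 mm² — boundary = 20.31 mm; the cube at (2, 13.5) is present — its section is the full 23.5×10.5 rectangle (perimeter 68.00 mm); After the difference (first − rest): starting from that combined region, the 23.5×10.5 cube at (2, 13.5) misses the remaining region (no effect) — boundary = 20.31 mm. So its perimeter = 20.31 mm. Layer 37 is larger (22.34 vs 20.31 mm).

layer 37 (z = 11.1 mm)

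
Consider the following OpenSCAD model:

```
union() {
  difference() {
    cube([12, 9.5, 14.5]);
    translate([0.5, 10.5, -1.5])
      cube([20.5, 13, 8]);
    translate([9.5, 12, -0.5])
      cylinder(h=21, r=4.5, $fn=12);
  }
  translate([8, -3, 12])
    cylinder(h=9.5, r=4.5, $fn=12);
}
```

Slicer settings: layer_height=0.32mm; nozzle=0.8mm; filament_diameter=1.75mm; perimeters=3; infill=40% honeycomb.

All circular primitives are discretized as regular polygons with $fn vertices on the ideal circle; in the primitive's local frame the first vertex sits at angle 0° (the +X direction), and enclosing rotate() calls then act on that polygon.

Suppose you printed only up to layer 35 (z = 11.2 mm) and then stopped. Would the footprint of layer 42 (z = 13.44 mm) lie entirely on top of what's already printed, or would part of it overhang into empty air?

Compare the two slices. At z = 11.2: the 12×9.5 cube contributes its full rectangle (area 114.00 mm²); the cube at (0.5, 10.5) is absent (z outside [-1.5, 6.5]); the r=4.5 cylinder at (9.5, 12) contributes a regular 12-gon of circumradius 4.5 (area = (12/2)·4.500²·sin(360°/12) = 60.75 mm²); Taking the first minus the rest: starting from the 12×9.5 cube (114.00 mm²), the r=4.5 cylinder at (9.5, 12) partially overlaps it — only the 8.94 mm² overlap (of its 60.75 mm²) is removed, clipping the outline — area = 105.06 mm²; the cylinder at (8, -3) does not reach this height (z outside [12, 21.5]); Taking the union: only that combined region is present, so the union is just that shape — area = 105.06 mm². At z = 13.44: the cube (footprint 12×9.5) is included at this height (area 114.00 mm²); the cube at (0.5, 10.5) does not reach this height (z outside [-1.5, 6.5]); the r=4.5 cylinder at (9.5, 12) contributes a regular 12-gon of circumradius 4.5 (area = (12/2)·4.500²·sin(360°/12) = 60.75 mm²); Subtracting the remaining from the first: starting from the 12×9.5 cube (114.00 mm²), the r=4.5 cylinder at (9.5, 12) partially overlaps it — only the 8.94 mm² overlap (of its 60.75 mm²) is removed, clipping the outline — area = 105.06 mm²; the r=4.5 cylinder at (8, -3) gives a regular 12-gon of circumradius 4.5 (constant along its height) (area = (12/2)·4.500²·sin(360°/12) = 60.75 mm²); Merging all regions: the regions partially overlap — summed areas 165.81 mm² minus the doubly-counted overlap 6.20 mm² gives 159.61 mm² — area = 159.61 mm². Checking containment: at z = 13.44 the cross-section extends beyond the z = 11.2 cross-section by about 54.55 mm².

part overhangs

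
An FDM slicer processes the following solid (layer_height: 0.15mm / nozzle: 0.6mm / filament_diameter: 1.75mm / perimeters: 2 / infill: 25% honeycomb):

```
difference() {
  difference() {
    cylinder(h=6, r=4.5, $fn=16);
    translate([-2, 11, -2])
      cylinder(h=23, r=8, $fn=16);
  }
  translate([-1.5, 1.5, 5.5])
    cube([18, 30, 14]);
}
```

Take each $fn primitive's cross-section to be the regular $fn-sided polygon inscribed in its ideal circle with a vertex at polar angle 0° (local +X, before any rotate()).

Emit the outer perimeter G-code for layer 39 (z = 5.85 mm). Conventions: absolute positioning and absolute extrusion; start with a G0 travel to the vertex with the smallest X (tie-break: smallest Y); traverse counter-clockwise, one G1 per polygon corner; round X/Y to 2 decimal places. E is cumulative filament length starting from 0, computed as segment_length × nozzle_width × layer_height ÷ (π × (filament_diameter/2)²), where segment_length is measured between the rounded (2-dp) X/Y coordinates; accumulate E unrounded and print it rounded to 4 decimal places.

G0 X-4.50 Y0.00 Z5.85
G1 X-4.16 Y-1.72 E0.0656
G1 X-3.18 Y-3.18 E0.1314
G1 X-1.72 Y-4.16 E0.1972
G1 X0.00 Y-4.50 E0.2628
G1 X1.72 Y-4.16 E0.3284
G1 X3.18 Y-3.18 E0.3942
G1 X4.16 Y-1.72 E0.4600
G1 X4.50 Y0.00 E0.5256
G1 X4.20 Y1.50 E0.5828
G1 X-1.50 Y1.50 E0.7961
G1 X-1.50 Y3.10 E0.8560
G1 X-2.00 Y3.00 E0.8751
G1 X-3.12 Y3.22 E0.9178
G1 X-3.18 Y3.18 E0.9205
G1 X-4.16 Y1.72 E0.9863
G1 X-4.50 Y0.00 E1.0519

At z = 5.85 mm: the r=4.5 cylinder contributes a regular 16-gon of circumradius 4.5; the r=8 cylinder at (-2, 11) contributes a regular 16-gon of circumradius 8; After the difference (first − rest): starting from the r=4.5 cylinder, the r=8 cylinder at (-2, 11) partially overlaps it — only the 3.94 mm² overlap (of its 195.93 mm²) is removed, clipping the outline — 1 connected region; the cube at (-1.5, 1.5) (footprint 18×30) is included at this height; After the difference (first − rest): starting from that combined region, the 18×30 cube at (-1.5, 1.5) partially overlaps it — only the 10.39 mm² overlap (of its 540.00 mm²) is removed, clipping the outline — 1 connected region. The outline is a single polygon with 16 vertices. Extrusion per mm of travel: 0.6 × 0.15 / (π × 0.875²) = 0.037418. Accumulating E over each segment gives final E = 1.0519.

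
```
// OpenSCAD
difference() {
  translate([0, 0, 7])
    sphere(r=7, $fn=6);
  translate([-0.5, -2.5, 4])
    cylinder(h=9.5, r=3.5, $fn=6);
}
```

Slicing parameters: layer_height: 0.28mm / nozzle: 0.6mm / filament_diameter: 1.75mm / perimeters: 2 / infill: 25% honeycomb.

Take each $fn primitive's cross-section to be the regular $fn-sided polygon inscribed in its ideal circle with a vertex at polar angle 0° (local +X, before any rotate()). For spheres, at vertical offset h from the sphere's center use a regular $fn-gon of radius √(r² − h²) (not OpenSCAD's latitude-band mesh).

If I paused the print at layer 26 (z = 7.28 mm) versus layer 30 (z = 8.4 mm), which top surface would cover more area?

layer 26 (z = 7.28 mm)

Layer 26 (z = 7.28): the sphere: section is a regular 6-gon, circumradius = √(r²−h²) = √(7²−0.28²) = 6.994 (area = (6/2)·6.994²·sin(360°/6) = 127.10 mm²); the cylinder at (-0.5, -2.5): section is a regular 6-gon, circumradius r=3.5 (area = (6/2)·3.500²·sin(360°/6) = 31.83 mm²); After the difference (first − rest): starting from the r=7 sphere (127.10 mm²), the r=3.5 cylinder at (-0.5, -2.5) lies wholly inside it (removes its full 31.83 mm² and its 21.00 mm outline becomes a hole wall) — area = 95.28 mm². So its area = 95.28 mm². Layer 30 (z = 8.4): the sphere: section is a regular 6-gon, circumradius = √(r²−h²) = √(7²−1.4²) = 6.859 (area = (6/2)·6.859²·sin(360°/6) = 122.21 mm²); the cylinder at (-0.5, -2.5): section is a regular 6-gon, circumradius r=3.5 (area = (6/2)·3.500²·sin(360°/6) = 31.83 mm²); Taking the first minus the rest: starting from the r=7 sphere (122.21 mm²), the r=3.5 cylinder at (-0.5, -2.5) lies wholly inside it (removes its full 31.83 mm² and its 21.00 mm outline becomes a hole wall) — area = 90.39 mm². So its area = 90.39 mm². Layer 26 is larger (95.28 vs 90.39 mm²).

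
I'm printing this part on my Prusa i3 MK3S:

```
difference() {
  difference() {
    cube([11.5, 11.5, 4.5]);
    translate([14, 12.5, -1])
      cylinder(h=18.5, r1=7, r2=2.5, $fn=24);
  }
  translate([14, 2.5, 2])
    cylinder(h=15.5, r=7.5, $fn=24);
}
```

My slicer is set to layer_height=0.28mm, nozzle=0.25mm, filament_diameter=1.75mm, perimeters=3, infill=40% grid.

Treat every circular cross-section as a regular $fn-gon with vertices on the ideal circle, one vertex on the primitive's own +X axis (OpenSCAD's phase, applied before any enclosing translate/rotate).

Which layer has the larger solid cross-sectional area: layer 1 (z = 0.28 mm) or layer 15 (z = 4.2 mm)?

layer 1 (z = 0.28 mm)

Layer 1 (z = 0.28): the cube (footprint 11.5×11.5) is included at this height (area 132.25 mm²); the cone at (14, 12.5) contributes a regular 24-gon of circumradius 6.689 (interpolated between r1=7 and r2=2.5 at t=0.069) (area = (24/2)·6.689²·sin(360°/24) = 138.95 mm²); Taking the first minus the rest: starting from the 11.5×11.5 cube (132.25 mm²), the cone at (14, 12.5) partially overlaps it — only the 14.39 mm² overlap (of its 138.95 mm²) is removed, clipping the outline — area = 117.86 mm²; the cylinder at (14, 2.5) is not intersected at this z (z outside [2, 17.5]); Subtracting the remaining from the first: none of the subtracted shapes is present at this height, so the result so far is unchanged — area = 117.86 mm². So its area = 117.86 mm². Layer 15 (z = 4.2): the cube (footprint 11.5×11.5) is included at this height (area 132.25 mm²); the cone at (14, 12.5) (r1=7→r2=2.5) has section circumradius 5.735 here — a regular 24-gon (area = (24/2)·5.735²·sin(360°/24) = 102.16 mm²); After the difference (first − rest): starting from the 11.5×11.5 cube (132.25 mm²), the cone at (14, 12.5) partially overlaps it — only the 8.59 mm² overlap (of its 102.16 mm²) is removed, clipping the outline — area = 123.66 mm²; the r=7.5 cylinder at (14, 2.5) contributes a regular 24-gon of circumradius 7.5 (area = (24/2)·7.500²·sin(360°/24) = 174.70 mm²); Taking the first minus the rest: starting from that combined region (123.66 mm²), the r=7.5 cylinder at (14, 2.5) partially overlaps it — only the 35.35 mm² overlap (of its 174.70 mm²) is removed, clipping the outline — area = 88.31 mm². So its area = 88.31 mm². Layer 1 is larger (117.86 vs 88.31 mm²).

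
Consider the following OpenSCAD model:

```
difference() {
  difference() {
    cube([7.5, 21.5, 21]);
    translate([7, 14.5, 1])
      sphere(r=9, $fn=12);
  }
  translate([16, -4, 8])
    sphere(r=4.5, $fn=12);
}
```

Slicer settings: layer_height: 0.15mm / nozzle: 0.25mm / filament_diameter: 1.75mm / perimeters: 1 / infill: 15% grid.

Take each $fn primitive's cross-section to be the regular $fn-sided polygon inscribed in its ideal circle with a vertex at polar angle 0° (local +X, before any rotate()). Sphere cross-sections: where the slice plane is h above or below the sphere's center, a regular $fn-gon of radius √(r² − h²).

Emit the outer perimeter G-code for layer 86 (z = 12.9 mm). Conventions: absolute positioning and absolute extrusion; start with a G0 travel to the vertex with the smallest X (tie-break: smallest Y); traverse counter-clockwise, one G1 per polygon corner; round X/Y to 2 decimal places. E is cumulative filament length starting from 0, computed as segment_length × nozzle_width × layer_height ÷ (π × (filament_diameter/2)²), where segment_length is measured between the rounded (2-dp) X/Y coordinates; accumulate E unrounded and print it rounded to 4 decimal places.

G0 X0.00 Y0.00 Z12.90
G1 X7.50 Y0.00 E0.1169
G1 X7.50 Y21.50 E0.4521
G1 X0.00 Y21.50 E0.5691
G1 X0.00 Y0.00 E0.9043

At z = 12.9 mm: the cube (footprint 7.5×21.5) is included at this height; the sphere at (7, 14.5) does not reach this height (|z−center|=11.900 > r=9); Subtracting the remaining from the first: none of the subtracted shapes is present at this height, so the 7.5×21.5 cube is unchanged — 1 connected region; the sphere at (16, -4) is absent (|z−center|=4.900 > r=4.5); Taking the first minus the rest: none of the subtracted shapes is present at this height, so that combined region is unchanged — 1 connected region. The outline is a single polygon with 4 vertices. Extrusion per mm of travel: 0.25 × 0.15 / (π × 0.875²) = 0.015591. Accumulating E over each segment gives final E = 0.9043.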